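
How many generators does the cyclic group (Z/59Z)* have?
28

The number of primitive roots modulo p is φ(p-1) = φ(58)
φ(58) = 28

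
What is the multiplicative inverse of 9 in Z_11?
9^(-1) ≡ 5 (mod 11). Verification: 9 × 5 = 45 ≡ 1 (mod 11)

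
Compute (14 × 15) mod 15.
0

(14 × 15) = 210
210 mod 15 = 0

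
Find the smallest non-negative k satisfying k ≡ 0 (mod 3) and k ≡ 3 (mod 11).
M = 3 × 11 = 33. M₁ = 11, y₁ ≡ 2 (mod 3). M₂ = 3, y₂ ≡ 4 (mod 11). k = 0×11×2 + 3×3×4 ≡ 3 (mod 33)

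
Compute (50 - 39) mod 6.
5

(50 - 39) = 11
11 mod 6 = 5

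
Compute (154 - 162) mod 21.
13

(154 - 162) = -8
-8 mod 21 = 13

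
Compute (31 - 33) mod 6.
4

(31 - 33) = -2
-2 mod 6 = 4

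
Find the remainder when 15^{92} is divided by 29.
By Fermat: 15^{28} ≡ 1 (mod 29). 92 = 3×28 + 8. So 15^{92} ≡ 15^{8} ≡ 23 (mod 29)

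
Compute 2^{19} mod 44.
28

Using successive squaring:
Binary expansion of 19: 10011
Powers of 2 mod 44 (each is the square of the previous):
  2^1 ≡ 2 (mod 44)
  2^2 ≡ 2² = 4 ≡ 4 (mod 44)
  2^4 ≡ 4² = 16 ≡ 16 (mod 44)
  2^8 ≡ 16² = 256 ≡ 36 (mod 44)
  2^16 ≡ 36² = 1296 ≡ 20 (mod 44)
19 = 16 + 2 + 1, so 2^19 = 2^16 × 2^2 × 2^1 ≡ 20 × 4 × 2 (mod 44)
Multiplying step by step:
  20 × 4 = 80 ≡ 36 (mod 44)
  36 × 2 = 72 ≡ 28 (mod 44)
Result: 2^19 ≡ 28 (mod 44)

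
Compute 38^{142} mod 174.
52

Using successive squaring:
Binary expansion of 142: 10001110
Powers of 38 mod 174 (each is the square of the previous):
  38^1 ≡ 38 (mod 174)
  38^2 ≡ 38² = 1444 ≡ 52 (mod 174)
  38^4 ≡ 52² = 2704 ≡ 94 (mod 174)
  38^8 ≡ 94² = 8836 ≡ 136 (mod 174)
  38^16 ≡ 136² = 18496 ≡ 52 (mod 174)
  38^32 ≡ 52² = 2704 ≡ 94 (mod 174)
  38^64 ≡ 94² = 8836 ≡ 136 (mod 174)
  38^128 ≡ 136² = 18496 ≡ 52 (mod 174)
142 = 128 + 8 + 4 + 2, so 38^142 = 38^128 × 38^8 × 38^4 × 38^2 ≡ 52 × 136 × 94 × 52 (mod 174)
Multiplying step by step:
  52 × 136 = 7072 ≡ 112 (mod 174)
  112 × 94 = 10528 ≡ 88 (mod 174)
  88 × 52 = 4576 ≡ 52 (mod 174)
Result: 38^142 ≡ 52 (mod 174)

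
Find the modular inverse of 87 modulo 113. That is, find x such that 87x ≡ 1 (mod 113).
13

Using Extended Euclidean Algorithm:
gcd(87, 113) = 1
Bezout coefficients: 87 × 13 + 113 × -10 = 1
So 87 × 13 ≡ 1 (mod 113)
The inverse is 13 mod 113 = 13
Verification: 87 × 13 = 1131 = 10 × 113 + 1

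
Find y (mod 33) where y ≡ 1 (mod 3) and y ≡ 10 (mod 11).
M = 3 × 11 = 33. M₁ = 11, y₁ ≡ 2 (mod 3). M₂ = 3, y₂ ≡ 4 (mod 11). y = 1×11×2 + 10×3×4 ≡ 10 (mod 33)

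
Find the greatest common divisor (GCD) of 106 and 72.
2

Using the Euclidean algorithm:
106 = 1 × 72 + 34
72 = 2 × 34 + 4
34 = 8 × 4 + 2
4 = 2 × 2 + 0

GCD(106, 72) = 2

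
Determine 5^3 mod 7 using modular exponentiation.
3 = 2 + 1 (binary 11). Repeated squaring mod 7: 5^1 ≡ 5; 5^2 ≡ 5² = 25 ≡ 4. Multiply: 5^3 = 5^2 × 5^1 ≡ 4 × 5 (mod 7): 4 × 5 = 20 ≡ 6. So 5^3 ≡ 6 (mod 7).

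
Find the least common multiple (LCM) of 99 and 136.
13464

First find GCD(99, 136) using the Euclidean algorithm:
99 = 0 × 136 + 99
136 = 1 × 99 + 37
99 = 2 × 37 + 25
37 = 1 × 25 + 12
25 = 2 × 12 + 1
12 = 12 × 1 + 0
GCD(99, 136) = 1

LCM formula: LCM(a, b) = (a × b) / GCD(a, b)
LCM(99, 136) = (99 × 136) / 1
LCM(99, 136) = 13464 / 1
LCM(99, 136) = 13464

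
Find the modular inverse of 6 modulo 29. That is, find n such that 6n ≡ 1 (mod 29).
5

Using Extended Euclidean Algorithm:
gcd(6, 29) = 1
Bezout coefficients: 6 × 5 + 29 × -1 = 1
So 6 × 5 ≡ 1 (mod 29)
The inverse is 5 mod 29 = 5
Verification: 6 × 5 = 30 = 1 × 29 + 1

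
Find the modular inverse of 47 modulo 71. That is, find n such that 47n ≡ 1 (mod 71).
68

Using Extended Euclidean Algorithm:
gcd(47, 71) = 1
Bezout coefficients: 47 × -3 + 71 × 2 = 1
So 47 × -3 ≡ 1 (mod 71)
The inverse is -3 mod 71 = 68
Verification: 47 × 68 = 3196 = 45 × 71 + 1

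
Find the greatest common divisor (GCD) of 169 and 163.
1

Using the Euclidean algorithm:
169 = 1 × 163 + 6
163 = 27 × 6 + 1
6 = 6 × 1 + 0

GCD(169, 163) = 1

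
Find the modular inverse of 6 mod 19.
6^(-1) ≡ 16 (mod 19). Verification: 6 × 16 = 96 ≡ 1 (mod 19)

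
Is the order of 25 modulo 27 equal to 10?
No, the actual order is 9, not 10.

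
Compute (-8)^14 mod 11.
Using Fermat: (-8)^{10} ≡ 1 (mod 11). 14 ≡ 4 (mod 10). So (-8)^{14} ≡ (-8)^{4} ≡ 4 (mod 11)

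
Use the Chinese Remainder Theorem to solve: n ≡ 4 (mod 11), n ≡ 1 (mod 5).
26

Using the Chinese Remainder Theorem:
M = product of moduli = 55
For equation 1: M_1 = 5, 5 ≡ 5 (mod 11), inverse of 5 mod 11 is 9 (check: 5 × 9 = 45 ≡ 1 (mod 11))
For equation 2: M_2 = 11, 11 ≡ 1 (mod 5), inverse of 11 mod 5 is 1 (check: 1 × 1 = 1 ≡ 1 (mod 5))
Combine: n ≡ Σ r_i×M_i×(M_i⁻¹ mod m_i) = 4×5×9 + 1×11×1 = 180 + 11 = 191
191 mod 55 = 26
n ≡ 26 (mod 55)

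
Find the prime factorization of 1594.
2 × 797

Divide by primes starting from smallest:
1594 ÷ 2 = 797
797 ÷ 797 = 1

1594 = 2 × 797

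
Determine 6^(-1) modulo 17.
6^(-1) ≡ 3 (mod 17). Verification: 6 × 3 = 18 ≡ 1 (mod 17)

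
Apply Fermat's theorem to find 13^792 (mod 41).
By Fermat: 13^{40} ≡ 1 (mod 41). 792 ≡ 32 (mod 40). So 13^{792} ≡ 13^{32} ≡ 37 (mod 41)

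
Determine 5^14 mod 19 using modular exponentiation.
Using repeated squaring. 14 = 8 + 4 + 2 (binary 1110). Repeated squaring mod 19: 5^1 ≡ 5; 5^2 ≡ 5² = 25 ≡ 6; 5^4 ≡ 6² = 36 ≡ 17; 5^8 ≡ 17² = 289 ≡ 4. Multiply: 5^14 = 5^8 × 5^4 × 5^2 ≡ 4 × 17 × 6 (mod 19): 4 × 17 = 68 ≡ 11; 11 × 6 = 66 ≡ 9. So 5^14 ≡ 9 (mod 19).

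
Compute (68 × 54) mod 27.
0

(68 × 54) = 3672
3672 mod 27 = 0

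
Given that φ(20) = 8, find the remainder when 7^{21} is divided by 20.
By Euler: 7^{8} ≡ 1 (mod 20) since gcd(7, 20) = 1. 21 = 2×8 + 5. So 7^{21} ≡ 7^{5} ≡ 7 (mod 20)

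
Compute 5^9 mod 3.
5 ≡ 2 (mod 3). 9 = 8 + 1 (binary 1001). Repeated squaring mod 3: 2^1 ≡ 2; 2^2 ≡ 2² = 4 ≡ 1; 2^4 ≡ 1² = 1 ≡ 1; 2^8 ≡ 1² = 1 ≡ 1. Multiply: 5^9 ≡ 2^8 × 2^1 ≡ 1 × 2 (mod 3): 1 × 2 = 2 ≡ 2. So 5^9 ≡ 2 (mod 3).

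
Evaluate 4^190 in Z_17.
Using Fermat: 4^{16} ≡ 1 (mod 17). 190 ≡ 14 (mod 16). So 4^{190} ≡ 4^{14} ≡ 16 (mod 17)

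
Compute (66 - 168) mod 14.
10

(66 - 168) = -102
-102 mod 14 = 10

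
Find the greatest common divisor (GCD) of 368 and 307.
1

Using the Euclidean algorithm:
368 = 1 × 307 + 61
307 = 5 × 61 + 2
61 = 30 × 2 + 1
2 = 2 × 1 + 0

GCD(368, 307) = 1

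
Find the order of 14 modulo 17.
Powers of 14 mod 17: 14^1≡14, 14^2≡9, 14^3≡7, 14^4≡13, 14^5≡12, 14^6≡15, 14^7≡6, 14^8≡16, 14^9≡3, 14^10≡8, 14^11≡10, 14^12≡4, 14^13≡5, 14^14≡2, 14^15≡11, 14^16≡1. Order = 16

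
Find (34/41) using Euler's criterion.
(34/41) = 34^{20} mod 41 = -1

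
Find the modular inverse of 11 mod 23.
11^(-1) ≡ 21 (mod 23). Verification: 11 × 21 = 231 ≡ 1 (mod 23)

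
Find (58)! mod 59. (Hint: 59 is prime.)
By Wilson's theorem, (58)! ≡ -1 ≡ 58 (mod 59)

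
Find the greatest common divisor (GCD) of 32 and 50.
2

Using the Euclidean algorithm:
32 = 0 × 50 + 32
50 = 1 × 32 + 18
32 = 1 × 18 + 14
18 = 1 × 14 + 4
14 = 3 × 4 + 2
4 = 2 × 2 + 0

GCD(32, 50) = 2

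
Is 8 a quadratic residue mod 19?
By Euler's criterion: 8^{9} ≡ 18 (mod 19). Since this equals -1 (≡ 18), 8 is not a QR.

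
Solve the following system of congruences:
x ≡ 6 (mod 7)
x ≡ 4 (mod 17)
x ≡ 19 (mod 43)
4577

Using the Chinese Remainder Theorem:
M = product of moduli = 5117
For equation 1: M_1 = 731, 731 ≡ 3 (mod 7), inverse of 731 mod 7 is 5 (check: 3 × 5 = 15 ≡ 1 (mod 7))
For equation 2: M_2 = 301, 301 ≡ 12 (mod 17), inverse of 301 mod 17 is 10 (check: 12 × 10 = 120 ≡ 1 (mod 17))
For equation 3: M_3 = 119, 119 ≡ 33 (mod 43), inverse of 119 mod 43 is 30 (check: 33 × 30 = 990 ≡ 1 (mod 43))
Combine: x ≡ Σ r_i×M_i×(M_i⁻¹ mod m_i) = 6×731×5 + 4×301×10 + 19×119×30 = 21930 + 12040 + 67830 = 101800
101800 mod 5117 = 4577
x ≡ 4577 (mod 5117)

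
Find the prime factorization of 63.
3^2 × 7

Divide by primes starting from smallest:
63 ÷ 3 = 21
21 ÷ 3 = 7
7 ÷ 7 = 1

63 = 3^2 × 7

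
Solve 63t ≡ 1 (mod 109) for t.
45

Using Extended Euclidean Algorithm:
gcd(63, 109) = 1
Bezout coefficients: 63 × 45 + 109 × -26 = 1
So 63 × 45 ≡ 1 (mod 109)
The inverse is 45 mod 109 = 45
Verification: 63 × 45 = 2835 = 26 × 109 + 1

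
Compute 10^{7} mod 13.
10

Using successive squaring:
Binary expansion of 7: 111
Powers of 10 mod 13 (each is the square of the previous):
  10^1 ≡ 10 (mod 13)
  10^2 ≡ 10² = 100 ≡ 9 (mod 13)
  10^4 ≡ 9² = 81 ≡ 3 (mod 13)
7 = 4 + 2 + 1, so 10^7 = 10^4 × 10^2 × 10^1 ≡ 3 × 9 × 10 (mod 13)
Multiplying step by step:
  3 × 9 = 27 ≡ 1 (mod 13)
  1 × 10 = 10 ≡ 10 (mod 13)
Result: 10^7 ≡ 10 (mod 13)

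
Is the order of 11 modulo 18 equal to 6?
Yes, ord_18(11) = 6.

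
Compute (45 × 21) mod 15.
0

(45 × 21) = 945
945 mod 15 = 0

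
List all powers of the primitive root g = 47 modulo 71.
g^1, g^2, ..., g^{70} mod 71: {47, 8, 21, 64, 26, 15, 66, 49, 31, 37, 35, 12, 67, 25, 39, 58, 28, 38, 11, 20, 17, 18, 65, 2, 23, 16, 42, 57, 52, 30, 61, 27, 62, 3, 70, 24, 63, 50, 7, 45, 56, 5, 22, 40, 34, 36, 59, 4, 46, 32, 13, 43, 33, 60, 51, 54, 53, 6, 69, 48, 55, 29, 14, 19, 41, 10, 44, 9, 68, 1}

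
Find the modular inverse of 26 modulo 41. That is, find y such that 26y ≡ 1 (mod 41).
30

Using Extended Euclidean Algorithm:
gcd(26, 41) = 1
Bezout coefficients: 26 × -11 + 41 × 7 = 1
So 26 × -11 ≡ 1 (mod 41)
The inverse is -11 mod 41 = 30
Verification: 26 × 30 = 780 = 19 × 41 + 1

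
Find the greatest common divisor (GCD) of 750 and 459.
3

Using the Euclidean algorithm:
750 = 1 × 459 + 291
459 = 1 × 291 + 168
291 = 1 × 168 + 123
168 = 1 × 123 + 45
123 = 2 × 45 + 33
45 = 1 × 33 + 12
33 = 2 × 12 + 9
12 = 1 × 9 + 3
9 = 3 × 3 + 0

GCD(750, 459) = 3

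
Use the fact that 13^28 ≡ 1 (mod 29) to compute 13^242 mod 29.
By Fermat: 13^{28} ≡ 1 (mod 29). 242 ≡ 18 (mod 28). So 13^{242} ≡ 13^{18} ≡ 25 (mod 29)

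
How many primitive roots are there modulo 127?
Number of primitive roots mod 127 = φ(126) = 36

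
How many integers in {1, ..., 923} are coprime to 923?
840

Prime factorization: 923 = 13 × 71
Using the formula φ(n) = n × Π(1 - 1/p) for each prime factor p:
φ(923) = 923 × (1 - 1/13) × (1 - 1/71)
φ(923) = 840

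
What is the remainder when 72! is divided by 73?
By Wilson's theorem, (72)! ≡ -1 ≡ 72 (mod 73)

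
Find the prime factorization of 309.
3 × 103

Divide by primes starting from smallest:
309 ÷ 3 = 103
103 ÷ 103 = 1

309 = 3 × 103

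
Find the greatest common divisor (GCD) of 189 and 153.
9

Using the Euclidean algorithm:
189 = 1 × 153 + 36
153 = 4 × 36 + 9
36 = 4 × 9 + 0

GCD(189, 153) = 9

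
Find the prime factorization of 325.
5^2 × 13

Divide by primes starting from smallest:
325 ÷ 5 = 65
65 ÷ 5 = 13
13 ÷ 13 = 1

325 = 5^2 × 13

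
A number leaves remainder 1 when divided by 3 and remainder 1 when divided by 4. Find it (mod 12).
M = 3 × 4 = 12. M₁ = 4, y₁ ≡ 1 (mod 3). M₂ = 3, y₂ ≡ 3 (mod 4). x = 1×4×1 + 1×3×3 ≡ 1 (mod 12)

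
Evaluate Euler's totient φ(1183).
936

Prime factorization: 1183 = 7 × 13^2
Using the formula φ(n) = n × Π(1 - 1/p) for each prime factor p:
φ(1183) = 1183 × (1 - 1/7) × (1 - 1/13)
φ(1183) = 936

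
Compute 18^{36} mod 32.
0

Using successive squaring:
Binary expansion of 36: 100100
Powers of 18 mod 32 (each is the square of the previous):
  18^1 ≡ 18 (mod 32)
  18^2 ≡ 18² = 324 ≡ 4 (mod 32)
  18^4 ≡ 4² = 16 ≡ 16 (mod 32)
  18^8 ≡ 16² = 256 ≡ 0 (mod 32)
  18^16 ≡ 0² = 0 ≡ 0 (mod 32)
  18^32 ≡ 0² = 0 ≡ 0 (mod 32)
36 = 32 + 4, so 18^36 = 18^32 × 18^4 ≡ 0 × 16 (mod 32)
Multiplying step by step:
  0 × 16 = 0 ≡ 0 (mod 32)
Result: 18^36 ≡ 0 (mod 32)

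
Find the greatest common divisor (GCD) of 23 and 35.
1

Using the Euclidean algorithm:
23 = 0 × 35 + 23
35 = 1 × 23 + 12
23 = 1 × 12 + 11
12 = 1 × 11 + 1
11 = 11 × 1 + 0

GCD(23, 35) = 1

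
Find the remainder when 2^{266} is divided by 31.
By Fermat: 2^{30} ≡ 1 (mod 31). 266 = 8×30 + 26. So 2^{266} ≡ 2^{26} ≡ 2 (mod 31)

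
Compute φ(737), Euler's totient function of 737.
660

Prime factorization: 737 = 11 × 67
Using the formula φ(n) = n × Π(1 - 1/p) for each prime factor p:
φ(737) = 737 × (1 - 1/11) × (1 - 1/67)
φ(737) = 660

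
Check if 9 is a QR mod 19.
By Euler's criterion: 9^{9} ≡ 1 (mod 19). Since this equals 1, 9 is a QR.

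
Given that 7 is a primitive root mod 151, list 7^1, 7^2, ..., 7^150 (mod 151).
g^1, g^2, ..., g^{150} mod 151: {7, 49, 41, 136, 46, 20, 140, 74, 65, 2, 14, 98, 82, 121, 92, 40, 129, 148, 130, 4, 28, 45, 13, 91, 33, 80, 107, 145, 109, 8, 56, 90, 26, 31, 66, 9, 63, 139, 67, 16, 112, 29, 52, 62, 132, 18, 126, 127, 134, 32, 73, 58, 104, 124, 113, 36, 101, 103, 117, 64, 146, 116, 57, 97, 75, 72, 51, 55, 83, 128, 141, 81, 114, 43, 150, 144, 102, 110, 15, 105, 131, 11, 77, 86, 149, 137, 53, 69, 30, 59, 111, 22, 3, 21, 147, 123, 106, 138, 60, 118, 71, 44, 6, 42, 143, 95, 61, 125, 120, 85, 142, 88, 12, 84, 135, 39, 122, 99, 89, 19, 133, 25, 24, 17, 119, 78, 93, 47, 27, 38, 115, 50, 48, 34, 87, 5, 35, 94, 54, 76, 79, 100, 96, 68, 23, 10, 70, 37, 108, 1}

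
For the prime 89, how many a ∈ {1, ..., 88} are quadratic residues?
For prime 89, there are (p-1)/2 = (89-1)/2 = 44 quadratic residues (excluding 0).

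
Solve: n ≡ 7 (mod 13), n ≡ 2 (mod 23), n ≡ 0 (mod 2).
M = 13 × 23 × 2 = 598. M₁ = 46, y₁ ≡ 2 (mod 13). M₂ = 26, y₂ ≡ 8 (mod 23). M₃ = 299, y₃ ≡ 1 (mod 2). n = 7×46×2 + 2×26×8 + 0×299×1 ≡ 462 (mod 598)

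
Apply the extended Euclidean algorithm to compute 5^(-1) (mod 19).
Extended GCD: 5(4) + 19(-1) = 1. So 5^(-1) ≡ 4 ≡ 4 (mod 19). Verify: 5 × 4 = 20 ≡ 1 (mod 19)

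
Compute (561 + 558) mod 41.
12

(561 + 558) = 1119
1119 mod 41 = 12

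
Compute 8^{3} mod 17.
2

Using successive squaring:
Binary expansion of 3: 11
Powers of 8 mod 17 (each is the square of the previous):
  8^1 ≡ 8 (mod 17)
  8^2 ≡ 8² = 64 ≡ 13 (mod 17)
3 = 2 + 1, so 8^3 = 8^2 × 8^1 ≡ 13 × 8 (mod 17)
Multiplying step by step:
  13 × 8 = 104 ≡ 2 (mod 17)
Result: 8^3 ≡ 2 (mod 17)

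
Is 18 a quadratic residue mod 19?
By Euler's criterion: 18^{9} ≡ 18 (mod 19). Since this equals -1 (≡ 18), 18 is not a QR.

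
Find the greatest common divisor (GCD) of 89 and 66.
1

Using the Euclidean algorithm:
89 = 1 × 66 + 23
66 = 2 × 23 + 20
23 = 1 × 20 + 3
20 = 6 × 3 + 2
3 = 1 × 2 + 1
2 = 2 × 1 + 0

GCD(89, 66) = 1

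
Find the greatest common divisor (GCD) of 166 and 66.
2

Using the Euclidean algorithm:
166 = 2 × 66 + 34
66 = 1 × 34 + 32
34 = 1 × 32 + 2
32 = 16 × 2 + 0

GCD(166, 66) = 2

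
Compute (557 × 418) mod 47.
35

(557 × 418) = 232826
232826 mod 47 = 35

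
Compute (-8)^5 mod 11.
(-8) ≡ 3 (mod 11). 5 = 4 + 1 (binary 101). Repeated squaring mod 11: 3^1 ≡ 3; 3^2 ≡ 3² = 9 ≡ 9; 3^4 ≡ 9² = 81 ≡ 4. Multiply: (-8)^5 ≡ 3^4 × 3^1 ≡ 4 × 3 (mod 11): 4 × 3 = 12 ≡ 1. So (-8)^5 ≡ 1 (mod 11).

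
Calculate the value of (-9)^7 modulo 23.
(-9) ≡ 14 (mod 23). 7 = 4 + 2 + 1 (binary 111). Repeated squaring mod 23: 14^1 ≡ 14; 14^2 ≡ 14² = 196 ≡ 12; 14^4 ≡ 12² = 144 ≡ 6. Multiply: (-9)^7 ≡ 14^4 × 14^2 × 14^1 ≡ 6 × 12 × 14 (mod 23): 6 × 12 = 72 ≡ 3; 3 × 14 = 42 ≡ 19. So (-9)^7 ≡ 19 (mod 23).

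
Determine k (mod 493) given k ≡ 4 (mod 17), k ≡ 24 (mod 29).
140

Using the Chinese Remainder Theorem:
M = product of moduli = 493
For equation 1: M_1 = 29, 29 ≡ 12 (mod 17), inverse of 29 mod 17 is 10 (check: 12 × 10 = 120 ≡ 1 (mod 17))
For equation 2: M_2 = 17, 17 ≡ 17 (mod 29), inverse of 17 mod 29 is 12 (check: 17 × 12 = 204 ≡ 1 (mod 29))
Combine: k ≡ Σ r_i×M_i×(M_i⁻¹ mod m_i) = 4×29×10 + 24×17×12 = 1160 + 4896 = 6056
6056 mod 493 = 140
k ≡ 140 (mod 493)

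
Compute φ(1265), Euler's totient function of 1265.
880

Prime factorization: 1265 = 5 × 11 × 23
Using the formula φ(n) = n × Π(1 - 1/p) for each prime factor p:
φ(1265) = 1265 × (1 - 1/5) × (1 - 1/11) × (1 - 1/23)
φ(1265) = 880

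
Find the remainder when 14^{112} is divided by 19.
By Fermat: 14^{18} ≡ 1 (mod 19). 112 = 6×18 + 4. So 14^{112} ≡ 14^{4} ≡ 17 (mod 19)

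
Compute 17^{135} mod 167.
52

Using successive squaring:
Binary expansion of 135: 10000111
Powers of 17 mod 167 (each is the square of the previous):
  17^1 ≡ 17 (mod 167)
  17^2 ≡ 17² = 289 ≡ 122 (mod 167)
  17^4 ≡ 122² = 14884 ≡ 21 (mod 167)
  17^8 ≡ 21² = 441 ≡ 107 (mod 167)
  17^16 ≡ 107² = 11449 ≡ 93 (mod 167)
  17^32 ≡ 93² = 8649 ≡ 132 (mod 167)
  17^64 ≡ 132² = 17424 ≡ 56 (mod 167)
  17^128 ≡ 56² = 3136 ≡ 130 (mod 167)
135 = 128 + 4 + 2 + 1, so 17^135 = 17^128 × 17^4 × 17^2 × 17^1 ≡ 130 × 21 × 122 × 17 (mod 167)
Multiplying step by step:
  130 × 21 = 2730 ≡ 58 (mod 167)
  58 × 122 = 7076 ≡ 62 (mod 167)
  62 × 17 = 1054 ≡ 52 (mod 167)
Result: 17^135 ≡ 52 (mod 167)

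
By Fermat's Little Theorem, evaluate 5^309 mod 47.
By Fermat: 5^{46} ≡ 1 (mod 47). 309 = 6×46 + 33. So 5^{309} ≡ 5^{33} ≡ 35 (mod 47)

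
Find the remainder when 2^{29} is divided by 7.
By Fermat: 2^{6} ≡ 1 (mod 7). 29 = 4×6 + 5. So 2^{29} ≡ 2^{5} ≡ 4 (mod 7)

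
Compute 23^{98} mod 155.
109

Using successive squaring:
Binary expansion of 98: 1100010
Powers of 23 mod 155 (each is the square of the previous):
  23^1 ≡ 23 (mod 155)
  23^2 ≡ 23² = 529 ≡ 64 (mod 155)
  23^4 ≡ 64² = 4096 ≡ 66 (mod 155)
  23^8 ≡ 66² = 4356 ≡ 16 (mod 155)
  23^16 ≡ 16² = 256 ≡ 101 (mod 155)
  23^32 ≡ 101² = 10201 ≡ 126 (mod 155)
  23^64 ≡ 126² = 15876 ≡ 66 (mod 155)
98 = 64 + 32 + 2, so 23^98 = 23^64 × 23^32 × 23^2 ≡ 66 × 126 × 64 (mod 155)
Multiplying step by step:
  66 × 126 = 8316 ≡ 101 (mod 155)
  101 × 64 = 6464 ≡ 109 (mod 155)
Result: 23^98 ≡ 109 (mod 155)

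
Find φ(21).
12

Prime factorization: 21 = 3 × 7
Using the formula φ(n) = n × Π(1 - 1/p) for each prime factor p:
φ(21) = 21 × (1 - 1/3) × (1 - 1/7)
φ(21) = 12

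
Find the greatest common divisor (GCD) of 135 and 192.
3

Using the Euclidean algorithm:
135 = 0 × 192 + 135
192 = 1 × 135 + 57
135 = 2 × 57 + 21
57 = 2 × 21 + 15
21 = 1 × 15 + 6
15 = 2 × 6 + 3
6 = 2 × 3 + 0

GCD(135, 192) = 3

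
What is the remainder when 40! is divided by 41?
By Wilson's theorem, (40)! ≡ -1 ≡ 40 (mod 41)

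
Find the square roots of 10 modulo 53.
The square roots of 10 mod 53 are 13 and 40. Verify: 13² = 169 ≡ 10 (mod 53)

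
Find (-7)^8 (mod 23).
(-7) ≡ 16 (mod 23). 8 = 8 (binary 1000). Repeated squaring mod 23: 16^1 ≡ 16; 16^2 ≡ 16² = 256 ≡ 3; 16^4 ≡ 3² = 9 ≡ 9; 16^8 ≡ 9² = 81 ≡ 12. So (-7)^8 ≡ 12 (mod 23).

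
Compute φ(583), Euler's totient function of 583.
520

Prime factorization: 583 = 11 × 53
Using the formula φ(n) = n × Π(1 - 1/p) for each prime factor p:
φ(583) = 583 × (1 - 1/11) × (1 - 1/53)
φ(583) = 520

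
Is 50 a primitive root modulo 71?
No

To verify, check if 50^(70/q) ≢ 1 (mod 71) for each prime divisor q of 70
Divisors of 70 = 70: [1, 2, 5, 7, 10, 14, 35, 70]
  50^(70/2) = 50^35 ≡ 1 (mod 71)
  50^(70/5) = 50^14 ≡ 5 (mod 71)
  50^(70/7) = 50^10 ≡ 30 (mod 71)
Conclusion: 50 is not a primitive root modulo 71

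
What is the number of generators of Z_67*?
Number of primitive roots mod 67 = φ(66) = 20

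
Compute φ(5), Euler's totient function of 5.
4

Prime factorization: 5 = 5
Using the formula φ(n) = n × Π(1 - 1/p) for each prime factor p:
φ(5) = 5 × (1 - 1/5)
φ(5) = 4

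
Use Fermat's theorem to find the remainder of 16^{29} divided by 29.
16

By Fermat's Little Theorem, a^(p-1) ≡ 1 (mod p) for prime p and gcd(a, p) = 1
Here p = 29, so 16^28 ≡ 1 (mod 29)
We can reduce the exponent: 29 mod 28 = 1
So 16^29 ≡ 16^1 (mod 29)
Computing: 16^1 mod 29 = 16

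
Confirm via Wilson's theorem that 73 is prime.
(72)! mod 73 = 72. Since this equals -1 (mod 73), Wilson confirms 73 is prime.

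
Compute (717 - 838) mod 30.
29

(717 - 838) = -121
-121 mod 30 = 29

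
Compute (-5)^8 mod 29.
(-5) ≡ 24 (mod 29). 8 = 8 (binary 1000). Repeated squaring mod 29: 24^1 ≡ 24; 24^2 ≡ 24² = 576 ≡ 25; 24^4 ≡ 25² = 625 ≡ 16; 24^8 ≡ 16² = 256 ≡ 24. So (-5)^8 ≡ 24 (mod 29).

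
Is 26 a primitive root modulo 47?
p - 1 = 46 has prime divisors 2, 23. Check 26^(46/q) mod 47 for each: 26^(46/2) = 26^23 ≡ 46, 26^(46/23) = 26^2 ≡ 18 (mod 47). None of these is 1, so 26 has order 46 = φ(47), so it is a primitive root mod 47.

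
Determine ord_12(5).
Powers of 5 mod 12: 5^1≡5, 5^2≡1. Order = 2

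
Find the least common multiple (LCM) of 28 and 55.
1540

First find GCD(28, 55) using the Euclidean algorithm:
28 = 0 × 55 + 28
55 = 1 × 28 + 27
28 = 1 × 27 + 1
27 = 27 × 1 + 0
GCD(28, 55) = 1

LCM formula: LCM(a, b) = (a × b) / GCD(a, b)
LCM(28, 55) = (28 × 55) / 1
LCM(28, 55) = 1540 / 1
LCM(28, 55) = 1540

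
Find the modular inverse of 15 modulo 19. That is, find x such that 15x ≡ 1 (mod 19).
14

Using Extended Euclidean Algorithm:
gcd(15, 19) = 1
Bezout coefficients: 15 × -5 + 19 × 4 = 1
So 15 × -5 ≡ 1 (mod 19)
The inverse is -5 mod 19 = 14
Verification: 15 × 14 = 210 = 11 × 19 + 1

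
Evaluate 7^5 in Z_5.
7 ≡ 2 (mod 5). 5 = 4 + 1 (binary 101). Repeated squaring mod 5: 2^1 ≡ 2; 2^2 ≡ 2² = 4 ≡ 4; 2^4 ≡ 4² = 16 ≡ 1. Multiply: 7^5 ≡ 2^4 × 2^1 ≡ 1 × 2 (mod 5): 1 × 2 = 2 ≡ 2. So 7^5 ≡ 2 (mod 5).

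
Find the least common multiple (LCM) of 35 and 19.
665

First find GCD(35, 19) using the Euclidean algorithm:
35 = 1 × 19 + 16
19 = 1 × 16 + 3
16 = 5 × 3 + 1
3 = 3 × 1 + 0
GCD(35, 19) = 1

LCM formula: LCM(a, b) = (a × b) / GCD(a, b)
LCM(35, 19) = (35 × 19) / 1
LCM(35, 19) = 665 / 1
LCM(35, 19) = 665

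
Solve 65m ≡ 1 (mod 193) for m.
65^(-1) ≡ 98 (mod 193). Verification: 65 × 98 = 6370 ≡ 1 (mod 193)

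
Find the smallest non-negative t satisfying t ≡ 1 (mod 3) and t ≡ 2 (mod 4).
M = 3 × 4 = 12. M₁ = 4, y₁ ≡ 1 (mod 3). M₂ = 3, y₂ ≡ 3 (mod 4). t = 1×4×1 + 2×3×3 ≡ 10 (mod 12)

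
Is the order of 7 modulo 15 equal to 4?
Yes, ord_15(7) = 4.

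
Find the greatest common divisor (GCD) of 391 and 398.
1

Using the Euclidean algorithm:
391 = 0 × 398 + 391
398 = 1 × 391 + 7
391 = 55 × 7 + 6
7 = 1 × 6 + 1
6 = 6 × 1 + 0

GCD(391, 398) = 1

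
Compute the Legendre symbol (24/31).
(24/31) = 24^{15} mod 31 = -1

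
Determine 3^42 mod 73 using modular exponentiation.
Using repeated squaring. 42 = 32 + 8 + 2 (binary 101010). Repeated squaring mod 73: 3^1 ≡ 3; 3^2 ≡ 3² = 9 ≡ 9; 3^4 ≡ 9² = 81 ≡ 8; 3^8 ≡ 8² = 64 ≡ 64; 3^16 ≡ 64² = 4096 ≡ 8; 3^32 ≡ 8² = 64 ≡ 64. Multiply: 3^42 = 3^32 × 3^8 × 3^2 ≡ 64 × 64 × 9 (mod 73): 64 × 64 = 4096 ≡ 8; 8 × 9 = 72 ≡ 72. So 3^42 ≡ 72 (mod 73).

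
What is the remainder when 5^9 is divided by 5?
5 ≡ 0 (mod 5). 9 = 8 + 1 (binary 1001). Repeated squaring mod 5: 0^1 ≡ 0; 0^2 ≡ 0² = 0 ≡ 0; 0^4 ≡ 0² = 0 ≡ 0; 0^8 ≡ 0² = 0 ≡ 0. Multiply: 5^9 ≡ 0^8 × 0^1 ≡ 0 × 0 (mod 5): 0 × 0 = 0 ≡ 0. So 5^9 ≡ 0 (mod 5).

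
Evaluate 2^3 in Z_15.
3 = 2 + 1 (binary 11). Repeated squaring mod 15: 2^1 ≡ 2; 2^2 ≡ 2² = 4 ≡ 4. Multiply: 2^3 = 2^2 × 2^1 ≡ 4 × 2 (mod 15): 4 × 2 = 8 ≡ 8. So 2^3 ≡ 8 (mod 15).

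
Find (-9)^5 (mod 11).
(-9) ≡ 2 (mod 11). 5 = 4 + 1 (binary 101). Repeated squaring mod 11: 2^1 ≡ 2; 2^2 ≡ 2² = 4 ≡ 4; 2^4 ≡ 4² = 16 ≡ 5. Multiply: (-9)^5 ≡ 2^4 × 2^1 ≡ 5 × 2 (mod 11): 5 × 2 = 10 ≡ 10. So (-9)^5 ≡ 10 (mod 11).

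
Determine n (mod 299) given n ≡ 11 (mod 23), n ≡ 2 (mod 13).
80

Using the Chinese Remainder Theorem:
M = product of moduli = 299
For equation 1: M_1 = 13, 13 ≡ 13 (mod 23), inverse of 13 mod 23 is 16 (check: 13 × 16 = 208 ≡ 1 (mod 23))
For equation 2: M_2 = 23, 23 ≡ 10 (mod 13), inverse of 23 mod 13 is 4 (check: 10 × 4 = 40 ≡ 1 (mod 13))
Combine: n ≡ Σ r_i×M_i×(M_i⁻¹ mod m_i) = 11×13×16 + 2×23×4 = 2288 + 184 = 2472
2472 mod 299 = 80
n ≡ 80 (mod 299)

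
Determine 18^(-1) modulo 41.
18^(-1) ≡ 16 (mod 41). Verification: 18 × 16 = 288 ≡ 1 (mod 41)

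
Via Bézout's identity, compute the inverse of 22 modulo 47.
Extended GCD: 22(15) + 47(-7) = 1. So 22^(-1) ≡ 15 ≡ 15 (mod 47). Verify: 22 × 15 = 330 ≡ 1 (mod 47)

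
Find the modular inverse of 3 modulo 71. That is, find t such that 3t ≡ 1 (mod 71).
24

Using Extended Euclidean Algorithm:
gcd(3, 71) = 1
Bezout coefficients: 3 × 24 + 71 × -1 = 1
So 3 × 24 ≡ 1 (mod 71)
The inverse is 24 mod 71 = 24
Verification: 3 × 24 = 72 = 1 × 71 + 1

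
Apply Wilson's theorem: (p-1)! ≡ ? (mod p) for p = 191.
By Wilson's theorem, (190)! ≡ -1 ≡ 190 (mod 191)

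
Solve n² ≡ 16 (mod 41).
The square roots of 16 mod 41 are 37 and 4. Verify: 37² = 1369 ≡ 16 (mod 41)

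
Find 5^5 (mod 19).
5 = 4 + 1 (binary 101). Repeated squaring mod 19: 5^1 ≡ 5; 5^2 ≡ 5² = 25 ≡ 6; 5^4 ≡ 6² = 36 ≡ 17. Multiply: 5^5 = 5^4 × 5^1 ≡ 17 × 5 (mod 19): 17 × 5 = 85 ≡ 9. So 5^5 ≡ 9 (mod 19).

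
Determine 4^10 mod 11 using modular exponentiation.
10 = 8 + 2 (binary 1010). Repeated squaring mod 11: 4^1 ≡ 4; 4^2 ≡ 4² = 16 ≡ 5; 4^4 ≡ 5² = 25 ≡ 3; 4^8 ≡ 3² = 9 ≡ 9. Multiply: 4^10 = 4^8 × 4^2 ≡ 9 × 5 (mod 11): 9 × 5 = 45 ≡ 1. So 4^10 ≡ 1 (mod 11).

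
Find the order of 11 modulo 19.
Powers of 11 mod 19: 11^1≡11, 11^2≡7, 11^3≡1. Order = 3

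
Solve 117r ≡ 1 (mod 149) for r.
117^(-1) ≡ 135 (mod 149). Verification: 117 × 135 = 15795 ≡ 1 (mod 149)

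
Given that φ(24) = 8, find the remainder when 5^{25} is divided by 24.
By Euler: 5^{8} ≡ 1 (mod 24) since gcd(5, 24) = 1. 25 = 3×8 + 1. So 5^{25} ≡ 5^{1} ≡ 5 (mod 24)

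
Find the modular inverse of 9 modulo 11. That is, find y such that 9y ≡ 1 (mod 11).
5

Using Extended Euclidean Algorithm:
gcd(9, 11) = 1
Bezout coefficients: 9 × 5 + 11 × -4 = 1
So 9 × 5 ≡ 1 (mod 11)
The inverse is 5 mod 11 = 5
Verification: 9 × 5 = 45 = 4 × 11 + 1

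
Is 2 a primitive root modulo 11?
p - 1 = 10 has prime divisors 2, 5. Check 2^(10/q) mod 11 for each: 2^(10/2) = 2^5 ≡ 10, 2^(10/5) = 2^2 ≡ 4 (mod 11). None of these is 1, so 2 has order 10 = φ(11), so it is a primitive root mod 11.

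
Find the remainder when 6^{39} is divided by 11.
By Fermat: 6^{10} ≡ 1 (mod 11). 39 = 3×10 + 9. So 6^{39} ≡ 6^{9} ≡ 2 (mod 11)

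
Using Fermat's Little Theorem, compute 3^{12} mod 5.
1

By Fermat's Little Theorem, a^(p-1) ≡ 1 (mod p) for prime p and gcd(a, p) = 1
Here p = 5, so 3^4 ≡ 1 (mod 5)
We can reduce the exponent: 12 mod 4 = 0
So 3^12 ≡ 3^0 (mod 5)
Computing: 3^0 mod 5 = 1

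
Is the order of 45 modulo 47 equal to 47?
No, the actual order is 46, not 47.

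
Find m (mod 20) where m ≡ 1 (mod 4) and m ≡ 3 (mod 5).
M = 4 × 5 = 20. M₁ = 5, y₁ ≡ 1 (mod 4). M₂ = 4, y₂ ≡ 4 (mod 5). m = 1×5×1 + 3×4×4 ≡ 13 (mod 20)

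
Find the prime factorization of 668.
2^2 × 167

Divide by primes starting from smallest:
668 ÷ 2 = 334
334 ÷ 2 = 167
167 ÷ 167 = 1

668 = 2^2 × 167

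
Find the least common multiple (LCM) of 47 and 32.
1504

First find GCD(47, 32) using the Euclidean algorithm:
47 = 1 × 32 + 15
32 = 2 × 15 + 2
15 = 7 × 2 + 1
2 = 2 × 1 + 0
GCD(47, 32) = 1

LCM formula: LCM(a, b) = (a × b) / GCD(a, b)
LCM(47, 32) = (47 × 32) / 1
LCM(47, 32) = 1504 / 1
LCM(47, 32) = 1504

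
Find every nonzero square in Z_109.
QRs mod 109: {1, 3, 4, 5, 7, 9, 12, 15, 16, 20, 21, 22, 25, 26, 27, 28, 29, 31, 34, 35, 36, 38, 43, 45, 46, 48, 49, 60, 61, 63, 64, 66, 71, 73, 74, 75, 78, 80, 81, 82, 83, 84, 87, 88, 89, 93, 94, 97, 100, 102, 104, 105, 106, 108}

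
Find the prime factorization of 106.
2 × 53

Divide by primes starting from smallest:
106 ÷ 2 = 53
53 ÷ 53 = 1

106 = 2 × 53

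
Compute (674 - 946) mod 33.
25

(674 - 946) = -272
-272 mod 33 = 25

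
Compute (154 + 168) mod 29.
3

(154 + 168) = 322
322 mod 29 = 3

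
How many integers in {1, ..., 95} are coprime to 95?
72

Prime factorization: 95 = 5 × 19
Using the formula φ(n) = n × Π(1 - 1/p) for each prime factor p:
φ(95) = 95 × (1 - 1/5) × (1 - 1/19)
φ(95) = 72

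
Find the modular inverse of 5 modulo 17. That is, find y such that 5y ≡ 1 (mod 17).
7

Using Extended Euclidean Algorithm:
gcd(5, 17) = 1
Bezout coefficients: 5 × 7 + 17 × -2 = 1
So 5 × 7 ≡ 1 (mod 17)
The inverse is 7 mod 17 = 7
Verification: 5 × 7 = 35 = 2 × 17 + 1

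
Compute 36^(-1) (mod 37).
36^(-1) ≡ 36 (mod 37). Verification: 36 × 36 = 1296 ≡ 1 (mod 37)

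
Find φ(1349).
1260

Prime factorization: 1349 = 19 × 71
Using the formula φ(n) = n × Π(1 - 1/p) for each prime factor p:
φ(1349) = 1349 × (1 - 1/19) × (1 - 1/71)
φ(1349) = 1260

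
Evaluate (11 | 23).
(11/23) = 11^{11} mod 23 = -1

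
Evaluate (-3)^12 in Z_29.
Using repeated squaring. (-3) ≡ 26 (mod 29). 12 = 8 + 4 (binary 1100). Repeated squaring mod 29: 26^1 ≡ 26; 26^2 ≡ 26² = 676 ≡ 9; 26^4 ≡ 9² = 81 ≡ 23; 26^8 ≡ 23² = 529 ≡ 7. Multiply: (-3)^12 ≡ 26^8 × 26^4 ≡ 7 × 23 (mod 29): 7 × 23 = 161 ≡ 16. So (-3)^12 ≡ 16 (mod 29).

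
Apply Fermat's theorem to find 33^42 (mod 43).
By Fermat's Little Theorem, 33^{42} ≡ 1 (mod 43) since 43 is prime and gcd(33, 43) = 1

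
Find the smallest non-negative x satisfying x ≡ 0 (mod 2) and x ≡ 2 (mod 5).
M = 2 × 5 = 10. M₁ = 5, y₁ ≡ 1 (mod 2). M₂ = 2, y₂ ≡ 3 (mod 5). x = 0×5×1 + 2×2×3 ≡ 2 (mod 10)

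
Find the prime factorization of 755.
5 × 151

Divide by primes starting from smallest:
755 ÷ 5 = 151
151 ÷ 151 = 1

755 = 5 × 151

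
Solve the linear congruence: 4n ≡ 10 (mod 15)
10

Since gcd(4, 15) = 1 divides 10, a solution exists.
Multiply both sides by the inverse of 4 mod 15:
  4^(-1) mod 15 = 4
  x ≡ 4 × 10 ≡ 40 ≡ 10 (mod 15)
Verification: 4 × 10 = 40 = 2 × 15 + 10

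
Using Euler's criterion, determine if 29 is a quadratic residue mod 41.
By Euler's criterion: 29^{20} ≡ 40 (mod 41). Since this equals -1 (≡ 40), 29 is not a QR.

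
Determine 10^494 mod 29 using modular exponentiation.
Using Fermat: 10^{28} ≡ 1 (mod 29). 494 ≡ 18 (mod 28). So 10^{494} ≡ 10^{18} ≡ 5 (mod 29)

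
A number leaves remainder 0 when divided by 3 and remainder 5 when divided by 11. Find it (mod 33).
M = 3 × 11 = 33. M₁ = 11, y₁ ≡ 2 (mod 3). M₂ = 3, y₂ ≡ 4 (mod 11). y = 0×11×2 + 5×3×4 ≡ 27 (mod 33)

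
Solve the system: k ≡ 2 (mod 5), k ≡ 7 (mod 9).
M = 5 × 9 = 45. M₁ = 9, y₁ ≡ 4 (mod 5). M₂ = 5, y₂ ≡ 2 (mod 9). k = 2×9×4 + 7×5×2 ≡ 7 (mod 45)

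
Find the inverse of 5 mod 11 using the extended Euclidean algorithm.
Extended GCD: 5(-2) + 11(1) = 1. So 5^(-1) ≡ 9 ≡ 9 (mod 11). Verify: 5 × 9 = 45 ≡ 1 (mod 11)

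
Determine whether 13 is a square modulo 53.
By Euler's criterion: 13^{26} ≡ 1 (mod 53). Since this equals 1, 13 is a QR.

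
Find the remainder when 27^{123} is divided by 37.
By Fermat: 27^{36} ≡ 1 (mod 37). 123 = 3×36 + 15. So 27^{123} ≡ 27^{15} ≡ 36 (mod 37)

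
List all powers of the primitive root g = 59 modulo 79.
g^1, g^2, ..., g^{78} mod 79: {59, 5, 58, 25, 53, 46, 28, 72, 61, 44, 68, 62, 24, 73, 41, 49, 47, 8, 77, 40, 69, 42, 29, 52, 66, 23, 14, 36, 70, 22, 34, 31, 12, 76, 60, 64, 63, 4, 78, 20, 74, 21, 54, 26, 33, 51, 7, 18, 35, 11, 17, 55, 6, 38, 30, 32, 71, 2, 39, 10, 37, 50, 27, 13, 56, 65, 43, 9, 57, 45, 48, 67, 3, 19, 15, 16, 75, 1}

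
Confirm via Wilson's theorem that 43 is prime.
(42)! mod 43 = 42. Since this equals -1 (mod 43), Wilson confirms 43 is prime.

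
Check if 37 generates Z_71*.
p - 1 = 70 has prime divisors 2, 5, 7. Check 37^(70/q) mod 71 for each: 37^(70/2) = 37^35 ≡ 1, 37^(70/5) = 37^14 ≡ 1, 37^(70/7) = 37^10 ≡ 30 (mod 71). Since 37^35 ≡ 1 (mod 71), the order of 37 divides 35 (in fact the order is 7) ≠ 70, so it is not a primitive root.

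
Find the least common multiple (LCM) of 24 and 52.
312

First find GCD(24, 52) using the Euclidean algorithm:
24 = 0 × 52 + 24
52 = 2 × 24 + 4
24 = 6 × 4 + 0
GCD(24, 52) = 4

LCM formula: LCM(a, b) = (a × b) / GCD(a, b)
LCM(24, 52) = (24 × 52) / 4
LCM(24, 52) = 1248 / 4
LCM(24, 52) = 312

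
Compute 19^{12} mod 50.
11

Using successive squaring:
Binary expansion of 12: 1100
Powers of 19 mod 50 (each is the square of the previous):
  19^1 ≡ 19 (mod 50)
  19^2 ≡ 19² = 361 ≡ 11 (mod 50)
  19^4 ≡ 11² = 121 ≡ 21 (mod 50)
  19^8 ≡ 21² = 441 ≡ 41 (mod 50)
12 = 8 + 4, so 19^12 = 19^8 × 19^4 ≡ 41 × 21 (mod 50)
Multiplying step by step:
  41 × 21 = 861 ≡ 11 (mod 50)
Result: 19^12 ≡ 11 (mod 50)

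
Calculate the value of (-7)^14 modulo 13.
Using Fermat: (-7)^{12} ≡ 1 (mod 13). 14 ≡ 2 (mod 12). So (-7)^{14} ≡ (-7)^{2} ≡ 10 (mod 13)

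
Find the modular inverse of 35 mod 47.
35^(-1) ≡ 43 (mod 47). Verification: 35 × 43 = 1505 ≡ 1 (mod 47)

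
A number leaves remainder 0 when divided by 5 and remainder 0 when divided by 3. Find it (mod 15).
M = 5 × 3 = 15. M₁ = 3, y₁ ≡ 2 (mod 5). M₂ = 5, y₂ ≡ 2 (mod 3). r = 0×3×2 + 0×5×2 ≡ 0 (mod 15)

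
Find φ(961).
930

Prime factorization: 961 = 31^2
Using the formula φ(n) = n × Π(1 - 1/p) for each prime factor p:
φ(961) = 961 × (1 - 1/31)
φ(961) = 930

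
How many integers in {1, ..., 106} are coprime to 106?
52

Prime factorization: 106 = 2 × 53
Using the formula φ(n) = n × Π(1 - 1/p) for each prime factor p:
φ(106) = 106 × (1 - 1/2) × (1 - 1/53)
φ(106) = 52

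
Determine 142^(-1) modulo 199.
142^(-1) ≡ 192 (mod 199). Verification: 142 × 192 = 27264 ≡ 1 (mod 199)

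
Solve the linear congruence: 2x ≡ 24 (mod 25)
12

Since gcd(2, 25) = 1 divides 24, a solution exists.
Multiply both sides by the inverse of 2 mod 25:
  2^(-1) mod 25 = 13
  x ≡ 13 × 24 ≡ 312 ≡ 12 (mod 25)
Verification: 2 × 12 = 24 = 0 × 25 + 24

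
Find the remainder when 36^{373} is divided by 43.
By Fermat: 36^{42} ≡ 1 (mod 43). 373 = 8×42 + 37. So 36^{373} ≡ 36^{37} ≡ 36 (mod 43)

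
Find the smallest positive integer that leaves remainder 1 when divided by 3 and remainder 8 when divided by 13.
M = 3 × 13 = 39. M₁ = 13, y₁ ≡ 1 (mod 3). M₂ = 3, y₂ ≡ 9 (mod 13). y = 1×13×1 + 8×3×9 ≡ 34 (mod 39). The smallest positive such number is 34.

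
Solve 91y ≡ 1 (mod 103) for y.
60

Using Extended Euclidean Algorithm:
gcd(91, 103) = 1
Bezout coefficients: 91 × -43 + 103 × 38 = 1
So 91 × -43 ≡ 1 (mod 103)
The inverse is -43 mod 103 = 60
Verification: 91 × 60 = 5460 = 53 × 103 + 1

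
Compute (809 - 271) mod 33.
10

(809 - 271) = 538
538 mod 33 = 10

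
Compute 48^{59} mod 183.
75

Using successive squaring:
Binary expansion of 59: 111011
Powers of 48 mod 183 (each is the square of the previous):
  48^1 ≡ 48 (mod 183)
  48^2 ≡ 48² = 2304 ≡ 108 (mod 183)
  48^4 ≡ 108² = 11664 ≡ 135 (mod 183)
  48^8 ≡ 135² = 18225 ≡ 108 (mod 183)
  48^16 ≡ 108² = 11664 ≡ 135 (mod 183)
  48^32 ≡ 135² = 18225 ≡ 108 (mod 183)
59 = 32 + 16 + 8 + 2 + 1, so 48^59 = 48^32 × 48^16 × 48^8 × 48^2 × 48^1 ≡ 108 × 135 × 108 × 108 × 48 (mod 183)
Multiplying step by step:
  108 × 135 = 14580 ≡ 123 (mod 183)
  123 × 108 = 13284 ≡ 108 (mod 183)
  108 × 108 = 11664 ≡ 135 (mod 183)
  135 × 48 = 6480 ≡ 75 (mod 183)
Result: 48^59 ≡ 75 (mod 183)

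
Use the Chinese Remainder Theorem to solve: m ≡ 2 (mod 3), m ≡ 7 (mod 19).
M = 3 × 19 = 57. M₁ = 19, y₁ ≡ 1 (mod 3). M₂ = 3, y₂ ≡ 13 (mod 19). m = 2×19×1 + 7×3×13 ≡ 26 (mod 57)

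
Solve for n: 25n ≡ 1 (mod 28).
9

Since gcd(25, 28) = 1 divides 1, a solution exists.
Multiply both sides by the inverse of 25 mod 28:
  25^(-1) mod 28 = 9
  x ≡ 9 × 1 ≡ 9 ≡ 9 (mod 28)
Verification: 25 × 9 = 225 = 8 × 28 + 1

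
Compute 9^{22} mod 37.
12

Using successive squaring:
Binary expansion of 22: 10110
Powers of 9 mod 37 (each is the square of the previous):
  9^1 ≡ 9 (mod 37)
  9^2 ≡ 9² = 81 ≡ 7 (mod 37)
  9^4 ≡ 7² = 49 ≡ 12 (mod 37)
  9^8 ≡ 12² = 144 ≡ 33 (mod 37)
  9^16 ≡ 33² = 1089 ≡ 16 (mod 37)
22 = 16 + 4 + 2, so 9^22 = 9^16 × 9^4 × 9^2 ≡ 16 × 12 × 7 (mod 37)
Multiplying step by step:
  16 × 12 = 192 ≡ 7 (mod 37)
  7 × 7 = 49 ≡ 12 (mod 37)
Result: 9^22 ≡ 12 (mod 37)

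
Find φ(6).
2

Prime factorization: 6 = 2 × 3
Using the formula φ(n) = n × Π(1 - 1/p) for each prime factor p:
φ(6) = 6 × (1 - 1/2) × (1 - 1/3)
φ(6) = 2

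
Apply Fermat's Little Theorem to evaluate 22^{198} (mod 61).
34

By Fermat's Little Theorem, a^(p-1) ≡ 1 (mod p) for prime p and gcd(a, p) = 1
Here p = 61, so 22^60 ≡ 1 (mod 61)
We can reduce the exponent: 198 mod 60 = 18
So 22^198 ≡ 22^18 (mod 61)
Computing: 22^18 mod 61 = 34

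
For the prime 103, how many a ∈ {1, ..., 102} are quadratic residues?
For prime 103, there are (p-1)/2 = (103-1)/2 = 51 quadratic residues (excluding 0).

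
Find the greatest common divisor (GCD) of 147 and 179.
1

Using the Euclidean algorithm:
147 = 0 × 179 + 147
179 = 1 × 147 + 32
147 = 4 × 32 + 19
32 = 1 × 19 + 13
19 = 1 × 13 + 6
13 = 2 × 6 + 1
6 = 6 × 1 + 0

GCD(147, 179) = 1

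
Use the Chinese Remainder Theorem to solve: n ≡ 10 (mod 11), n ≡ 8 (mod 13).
21

Using the Chinese Remainder Theorem:
M = product of moduli = 143
For equation 1: M_1 = 13, 13 ≡ 2 (mod 11), inverse of 13 mod 11 is 6 (check: 2 × 6 = 12 ≡ 1 (mod 11))
For equation 2: M_2 = 11, 11 ≡ 11 (mod 13), inverse of 11 mod 13 is 6 (check: 11 × 6 = 66 ≡ 1 (mod 13))
Combine: n ≡ Σ r_i×M_i×(M_i⁻¹ mod m_i) = 10×13×6 + 8×11×6 = 780 + 528 = 1308
1308 mod 143 = 21
n ≡ 21 (mod 143)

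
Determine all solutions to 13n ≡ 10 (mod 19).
11

Since gcd(13, 19) = 1 divides 10, a solution exists.
Multiply both sides by the inverse of 13 mod 19:
  13^(-1) mod 19 = 3
  x ≡ 3 × 10 ≡ 30 ≡ 11 (mod 19)
Verification: 13 × 11 = 143 = 7 × 19 + 10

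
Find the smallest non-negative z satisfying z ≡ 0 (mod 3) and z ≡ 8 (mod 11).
M = 3 × 11 = 33. M₁ = 11, y₁ ≡ 2 (mod 3). M₂ = 3, y₂ ≡ 4 (mod 11). z = 0×11×2 + 8×3×4 ≡ 30 (mod 33)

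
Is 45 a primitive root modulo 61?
p - 1 = 60 has prime divisors 2, 3, 5. Check 45^(60/q) mod 61 for each: 45^(60/2) = 45^30 ≡ 1, 45^(60/3) = 45^20 ≡ 47, 45^(60/5) = 45^12 ≡ 34 (mod 61). Since 45^30 ≡ 1 (mod 61), the order of 45 divides 30 (in fact the order is 30) ≠ 60, so it is not a primitive root.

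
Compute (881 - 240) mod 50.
41

(881 - 240) = 641
641 mod 50 = 41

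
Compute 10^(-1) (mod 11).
10^(-1) ≡ 10 (mod 11). Verification: 10 × 10 = 100 ≡ 1 (mod 11)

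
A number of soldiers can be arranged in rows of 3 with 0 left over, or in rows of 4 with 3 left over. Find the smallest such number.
M = 3 × 4 = 12. M₁ = 4, y₁ ≡ 1 (mod 3). M₂ = 3, y₂ ≡ 3 (mod 4). k = 0×4×1 + 3×3×3 ≡ 3 (mod 12). The smallest positive such number is 3.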